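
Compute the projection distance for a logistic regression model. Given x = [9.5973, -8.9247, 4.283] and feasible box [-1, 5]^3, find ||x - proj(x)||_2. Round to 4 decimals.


Project each component onto [-1, 5].
clip(9.5973) = 5.0, clip(-8.9247) = -1.0, clip(4.283) = 4.283
Projection = [5.0, -1.0, 4.283]
Squared diffs: [21.1352, 62.8009, 0.0]
Distance = sqrt(83.9361) = 9.1617


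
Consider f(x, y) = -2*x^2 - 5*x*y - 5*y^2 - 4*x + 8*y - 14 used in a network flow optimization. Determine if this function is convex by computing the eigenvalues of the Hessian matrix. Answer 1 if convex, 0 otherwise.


The Hessian of f(x,y) = -2*x^2 - 5*x*y - 5*y^2 - 4*x + 8*y - 14 is:
H = [[-4, -5], [-5, -10]]
Trace = -4 - 10 = -14
Determinant = -4*-10 - (-5)^2 = 15
Discriminant = (-14)^2 - 4*15 = 136.0
Eigenvalues: lambda_1 = -12.831, lambda_2 = -1.169
The function is not convex.

0


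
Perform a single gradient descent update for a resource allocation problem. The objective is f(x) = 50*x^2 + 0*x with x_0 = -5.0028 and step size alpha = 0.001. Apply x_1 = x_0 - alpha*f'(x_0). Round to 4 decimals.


We compute the gradient at x_0 and apply the update.
f'(x) = 100*x + 0
f'(-5.0028) = 100*-5.0028 + 0 = -500.28
x_1 = -5.0028 - 0.001*-500.28 = -4.5025


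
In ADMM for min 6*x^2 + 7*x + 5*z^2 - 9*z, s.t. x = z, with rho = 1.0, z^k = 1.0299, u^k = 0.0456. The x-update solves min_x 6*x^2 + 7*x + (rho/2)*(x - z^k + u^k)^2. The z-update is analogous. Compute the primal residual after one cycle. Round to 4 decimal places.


ADMM iteration with rho = 1.0, z^k = 1.0299, u^k = 0.0456
Step 1: x-update.
Minimize 6*x^2 + 7*x + (1.0/2)*(x - 1.0299 + 0.0456)^2
FOC: (2*6 + 1.0)*x = -7 + 1.0*(1.0299 - 0.0456)
x^{k+1} = -0.4627
Step 2: z-update.
Minimize 5*z^2 - 9*z + (1.0/2)*(-0.4627 - z + 0.0456)^2
FOC: (2*5 + 1.0)*z = 9 + 1.0*(-0.4627 + 0.0456)
z^{k+1} = 0.7803
Step 3: u-update.
u^{k+1} = 0.0456 - 0.4627 - 0.7803 = -1.1974
Step 4: Primal residual = |-0.4627 - 0.7803| = 1.243


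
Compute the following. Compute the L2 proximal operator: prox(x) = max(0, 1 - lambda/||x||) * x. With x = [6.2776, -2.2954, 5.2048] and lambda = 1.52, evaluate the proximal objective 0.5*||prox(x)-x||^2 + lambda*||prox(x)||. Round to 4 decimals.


Step 1: Compute ||x||.
||x|| = 8.4715
Step 2: Compute scaling factor.
scale = max(0, 1 - 1.52/8.4715) = 0.8206
Step 3: prox(x) = [5.1512, -1.8835, 4.2709]
||prox(x)|| = 6.9515
Step 4: Proximal objective.
0.5*||prox-x||^2 = 1.1552
lambda*||prox|| = 10.5663
Total = 11.7215


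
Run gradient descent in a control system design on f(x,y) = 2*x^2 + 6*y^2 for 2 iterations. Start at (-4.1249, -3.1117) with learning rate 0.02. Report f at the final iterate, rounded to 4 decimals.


Gradient descent on f(x,y) = 2*x^2 + 6*y^2.
Starting point: (-4.1249, -3.1117), alpha = 0.02
Step 1: grad_x = 2*2*-4.1249 = -16.4996, grad_y = 2*6*-3.1117 = -37.3404
  x_1 = -4.1249 - 0.02*-16.4996 = -3.7949
  y_1 = -3.1117 - 0.02*-37.3404 = -2.3649
Step 2: grad_x = 2*2*-3.7949 = -15.1796, grad_y = 2*6*-2.3649 = -28.3787
  x_2 = -3.7949 - 0.02*-15.1796 = -3.4913
  y_2 = -2.3649 - 0.02*-28.3787 = -1.7973
f(-3.4913, -1.7973) = 2*(-3.4913)^2 + 6*(-1.7973)^2 = 43.7607


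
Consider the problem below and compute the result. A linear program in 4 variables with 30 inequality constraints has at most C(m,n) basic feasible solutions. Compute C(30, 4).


Each vertex corresponds to some choice of n active constraints out of m, so the number of vertices is at most C(m, n) = m! / (n!(m-n)!).
m = 30, n = 4
Numerator: 30 * 29 * 28 * 27
Denominator: 4! = 24
C(30, 4) = 27405


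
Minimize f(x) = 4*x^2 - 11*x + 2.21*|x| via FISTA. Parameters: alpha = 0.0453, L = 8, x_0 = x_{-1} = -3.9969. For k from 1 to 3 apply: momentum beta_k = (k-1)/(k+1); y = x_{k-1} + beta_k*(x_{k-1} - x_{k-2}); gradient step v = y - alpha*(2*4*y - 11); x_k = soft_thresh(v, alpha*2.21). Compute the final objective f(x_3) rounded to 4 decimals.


FISTA on f(x) = 4*x^2 - 11*x + 2.21*|x|
L = 8, alpha = 0.0453
Iteration 1: beta = 0.0, y = -3.9969 + 0.0*(-3.9969 + 3.9969) = -3.9969
  grad(y) = -42.9752, v = y - alpha*grad = -2.0501
  prox(v) = soft_thresh(-2.0501, 0.1001) = -1.95
Iteration 2: beta = 0.3333, y = -1.95 + 0.3333*(-1.95 + 3.9969) = -1.2677
  grad(y) = -21.1417, v = y - alpha*grad = -0.31
  prox(v) = soft_thresh(-0.31, 0.1001) = -0.2099
Iteration 3: beta = 0.5, y = -0.2099 + 0.5*(-0.2099 + 1.95) = 0.6602
  grad(y) = -5.7185, v = y - alpha*grad = 0.9192
  prox(v) = soft_thresh(0.9192, 0.1001) = 0.8191
f(x_3) = 4*0.8191^2 - 11*0.8191 + 2.21*|0.8191| = -4.5162


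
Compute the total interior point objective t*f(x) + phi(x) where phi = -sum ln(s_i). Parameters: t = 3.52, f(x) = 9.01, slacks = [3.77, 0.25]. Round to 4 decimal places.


Step 1: Compute log-barrier.
ln values: [1.3271, -1.3863]
phi = -(1.3271 - 1.3863) = 0.0592
Step 2: Compute augmented objective.
t*f(x) = 3.52*9.01 = 31.7152
Total = 31.7152 + 0.0592 = 31.7744


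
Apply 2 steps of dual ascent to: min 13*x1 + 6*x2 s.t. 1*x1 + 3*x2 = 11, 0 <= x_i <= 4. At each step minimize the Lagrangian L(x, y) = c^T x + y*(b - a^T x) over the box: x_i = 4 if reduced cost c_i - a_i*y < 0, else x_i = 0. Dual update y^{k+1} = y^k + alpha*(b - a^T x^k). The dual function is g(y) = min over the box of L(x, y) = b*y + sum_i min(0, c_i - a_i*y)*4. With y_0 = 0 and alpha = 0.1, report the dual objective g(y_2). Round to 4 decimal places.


Dual ascent for LP: min 13*x1 + 6*x2, 1*x1 + 3*x2 = 11, 0 <= x_i <= 4
Step 1: y^k = 0.0, reduced costs: (13.0, 6.0)
  x^k = (0.0, 0.0), subgradient = b - a^T x = 11.0
  y^{k+1} = 0.0 + 0.1*11.0 = 1.1
Step 2: y^k = 1.1, reduced costs: (11.9, 2.7)
  x^k = (0.0, 0.0), subgradient = b - a^T x = 11.0
  y^{k+1} = 1.1 + 0.1*11.0 = 2.2
Dual objective at y_2 = 2.2: reduced costs (10.8, -0.6), box minimizer x = (0.0, 4.0)
g(y_2) = b*y + (c1 - a1*y)*x1 + (c2 - a2*y)*x2 = 11*2.2 + 10.8*0.0 + (-0.6)*4.0 = 24.2 + 0.0 - 2.4 = 21.8


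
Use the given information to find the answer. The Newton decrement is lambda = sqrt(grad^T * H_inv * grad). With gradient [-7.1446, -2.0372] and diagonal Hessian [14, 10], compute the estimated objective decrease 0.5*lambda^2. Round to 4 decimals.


Step 1: H is diagonal, so H^(-1) * g = [-0.5103, -0.2037].
Step 2: g^T H^(-1) g = sum_i g_i^2 / H_ii
  = (-7.1446)^2/14 + (-2.0372)^2/10
  = 3.6461 + 0.415 = 4.0611
Step 3: Objective decrease = 0.5 * g^T H^(-1) g = 2.0306


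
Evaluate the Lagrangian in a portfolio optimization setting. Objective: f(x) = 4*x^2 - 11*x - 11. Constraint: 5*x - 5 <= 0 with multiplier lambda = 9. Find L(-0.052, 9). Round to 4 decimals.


Step 1: Evaluate f(x).
f(-0.052) = 4*(-0.052)^2 - 11*(-0.052) - 11 = -10.4172
Step 2: Evaluate g(x).
g(-0.052) = 5*-0.052 - 5 = -5.26
Step 3: Compute Lagrangian.
L = -10.4172 + 9*-5.26 = -57.7572


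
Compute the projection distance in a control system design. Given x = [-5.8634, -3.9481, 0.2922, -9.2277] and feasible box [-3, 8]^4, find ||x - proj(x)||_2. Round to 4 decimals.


Project each component onto [-3, 8].
clip(-5.8634) = -3.0, clip(-3.9481) = -3.0, clip(0.2922) = 0.2922, clip(-9.2277) = -3.0
Projection = [-3.0, -3.0, 0.2922, -3.0]
Squared diffs: [8.1991, 0.8989, 0.0, 38.7842]
Distance = sqrt(47.8822) = 6.9197


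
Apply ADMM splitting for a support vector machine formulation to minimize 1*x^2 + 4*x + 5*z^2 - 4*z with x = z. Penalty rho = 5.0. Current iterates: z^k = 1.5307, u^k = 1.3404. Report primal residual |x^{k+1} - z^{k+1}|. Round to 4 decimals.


ADMM iteration with rho = 5.0, z^k = 1.5307, u^k = 1.3404
Step 1: x-update.
Minimize 1*x^2 + 4*x + (5.0/2)*(x - 1.5307 + 1.3404)^2
FOC: (2*1 + 5.0)*x = -4 + 5.0*(1.5307 - 1.3404)
x^{k+1} = -0.4355
Step 2: z-update.
Minimize 5*z^2 - 4*z + (5.0/2)*(-0.4355 - z + 1.3404)^2
FOC: (2*5 + 5.0)*z = 4 + 5.0*(-0.4355 + 1.3404)
z^{k+1} = 0.5683
Step 3: u-update.
u^{k+1} = 1.3404 - 0.4355 - 0.5683 = 0.3366
Step 4: Primal residual = |-0.4355 - 0.5683| = 1.0038


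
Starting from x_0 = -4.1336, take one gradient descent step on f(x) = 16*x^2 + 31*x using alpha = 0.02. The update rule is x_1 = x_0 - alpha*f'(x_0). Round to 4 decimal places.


We compute the gradient at x_0 and apply the update.
f'(x) = 32*x + 31
f'(-4.1336) = 32*-4.1336 + 31 = -101.2752
x_1 = -4.1336 - 0.02*-101.2752 = -2.1081


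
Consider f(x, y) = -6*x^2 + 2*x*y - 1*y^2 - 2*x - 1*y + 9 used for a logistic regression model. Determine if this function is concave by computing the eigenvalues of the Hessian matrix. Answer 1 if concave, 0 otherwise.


The Hessian of f(x,y) = -6*x^2 + 2*x*y - 1*y^2 - 2*x - 1*y + 9 is:
H = [[-12, 2], [2, -2]]
Trace = -12 - 2 = -14
Determinant = -12*-2 - (2)^2 = 20
Discriminant = (-14)^2 - 4*20 = 116.0
Eigenvalues: lambda_1 = -12.3852, lambda_2 = -1.6148
The function is concave.

1


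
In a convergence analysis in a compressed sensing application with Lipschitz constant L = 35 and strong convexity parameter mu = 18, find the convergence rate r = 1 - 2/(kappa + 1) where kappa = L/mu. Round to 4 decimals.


Step 1: Compute the condition number.
kappa = L/mu = 35/18 = 1.9444
Step 2: Compute the convergence rate.
r = 1 - 2/(kappa + 1) = 1 - 2*mu/(L + mu) = (L - mu)/(L + mu) = 17/53 = 0.3208


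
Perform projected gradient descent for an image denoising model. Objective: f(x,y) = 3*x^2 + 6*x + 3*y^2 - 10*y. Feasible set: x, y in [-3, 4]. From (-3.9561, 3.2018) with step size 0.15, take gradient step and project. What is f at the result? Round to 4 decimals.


Step 1: Compute gradient at (-3.9561, 3.2018).
grad_x = 2*3*-3.9561 + 6 = -17.7366
grad_y = 2*3*3.2018 - 10 = 9.2108
Step 2: Gradient step.
x_raw = -3.9561 - 0.15*-17.7366 = -1.2956
y_raw = 3.2018 - 0.15*9.2108 = 1.8202
Step 3: Project onto [-3, 4].
x_proj = clip(-1.2956) = -1.2956
y_proj = clip(1.8202) = 1.8202
Step 4: Evaluate f.
f(-1.2956, 1.8202) = -11.0005


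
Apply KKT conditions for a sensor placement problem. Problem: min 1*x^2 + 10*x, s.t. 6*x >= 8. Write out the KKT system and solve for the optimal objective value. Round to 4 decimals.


Step 1: Try lambda = 0 (constraint inactive).
x_unc = -10/(2*1) = -5.0
Check: 6*-5.0 = -30.0 < 8 -- violated!
Step 2: Constraint must be active: 6*x = 8
x* = 8/6 = 4/3 = 1.3333 (rounded; the exact value 4/3 is used below)
lambda = (2*1*(4/3) + 10)/6 = 2.1111
Step 3: Compute optimal value.
f(x*) = 1*(4/3)^2 + 10*(4/3) = 15.1111


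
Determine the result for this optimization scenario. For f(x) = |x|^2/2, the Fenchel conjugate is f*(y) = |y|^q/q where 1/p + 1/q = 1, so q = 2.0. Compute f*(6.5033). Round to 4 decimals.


The conjugate exponent q satisfies 1/p + 1/q = 1.
p = 2, so q = 2/(2 - 1) = 2.0
|y|^q = 6.5033^2.0 = 42.2929
f*(6.5033) = 42.2929 / 2.0 = 21.1465


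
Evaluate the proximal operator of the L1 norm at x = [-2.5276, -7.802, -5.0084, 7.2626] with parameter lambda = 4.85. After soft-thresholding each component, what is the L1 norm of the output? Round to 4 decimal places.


Soft-thresholding with lambda = 4.85:
prox(-2.5276) = sign(-2.5276)*max(|-2.5276| - 4.85, 0) = 0.0
prox(-7.802) = sign(-7.802)*max(|-7.802| - 4.85, 0) = -2.952
prox(-5.0084) = sign(-5.0084)*max(|-5.0084| - 4.85, 0) = -0.1584
prox(7.2626) = sign(7.2626)*max(|7.2626| - 4.85, 0) = 2.4126
prox(x) = [0.0, -2.952, -0.1584, 2.4126]
||prox(x)||_1 = 0.0 + 2.952 + 0.1584 + 2.4126 = 5.523


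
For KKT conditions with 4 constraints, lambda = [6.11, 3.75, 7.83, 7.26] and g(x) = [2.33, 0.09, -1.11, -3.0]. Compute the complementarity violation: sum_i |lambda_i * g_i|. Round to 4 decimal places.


KKT complementary slackness check:
lambda_1 * g_1 = 6.11 * 2.33 = 14.2363
lambda_2 * g_2 = 3.75 * 0.09 = 0.3375
lambda_3 * g_3 = 7.83 * -1.11 = -8.6913
lambda_4 * g_4 = 7.26 * -3.0 = -21.78
Total violation = 14.2363 + 0.3375 + 8.6913 + 21.78 = 45.0451


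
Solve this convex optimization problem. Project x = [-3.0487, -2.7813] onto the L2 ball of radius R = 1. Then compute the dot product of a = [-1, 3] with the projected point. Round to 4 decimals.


Step 1: Compute ||x|| (intermediates to 6 decimals).
||x|| = sqrt((-3.0487)^2 + (-2.7813)^2) = 4.126766
Step 2: Project.
Since ||x|| > R, scale = R/||x|| = 1/4.126766 = 0.24232, proj(x) = scale * x
proj(x) = [-0.738761, -0.673965]
Step 3: Dot product.
a^T * proj(x) = -1*(-0.738761) + 3*(-0.673965) = -1.2831


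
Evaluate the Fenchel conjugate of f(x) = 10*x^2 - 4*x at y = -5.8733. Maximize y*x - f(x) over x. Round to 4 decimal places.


f*(y) = sup_x {y*x - a*x^2 - b*x} = sup_x {(y-b)*x - a*x^2}
FOC: (y - b) - 2a*x = 0 => x* = (y - b)/(2a)
x* = (-5.8733 + 4)/(2*10) = -0.0937
f*(-5.8733) = (y-b)^2/(4a) = (-5.8733 + 4)^2/(4*10)
= 3.5093/40 = 0.0877


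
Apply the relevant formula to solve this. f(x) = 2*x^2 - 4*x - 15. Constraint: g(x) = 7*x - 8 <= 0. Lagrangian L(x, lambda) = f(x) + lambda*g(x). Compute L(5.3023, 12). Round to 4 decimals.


Step 1: Evaluate f(x).
f(5.3023) = 2*5.3023^2 - 4*5.3023 - 15 = 20.0196
Step 2: Evaluate g(x).
g(5.3023) = 7*5.3023 - 8 = 29.1161
Step 3: Compute Lagrangian.
L = 20.0196 + 12*29.1161 = 369.4128


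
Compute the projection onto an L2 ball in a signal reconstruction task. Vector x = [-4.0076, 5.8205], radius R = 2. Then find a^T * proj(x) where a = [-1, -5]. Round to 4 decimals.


Step 1: Compute ||x|| (intermediates to 6 decimals).
||x|| = sqrt((-4.0076)^2 + 5.8205^2) = 7.066759
Step 2: Project.
Since ||x|| > R, scale = R/||x|| = 2/7.066759 = 0.283015, proj(x) = scale * x
proj(x) = [-1.134211, 1.647289]
Step 3: Dot product.
a^T * proj(x) = -1*(-1.134211) - 5*1.647289 = -7.1022


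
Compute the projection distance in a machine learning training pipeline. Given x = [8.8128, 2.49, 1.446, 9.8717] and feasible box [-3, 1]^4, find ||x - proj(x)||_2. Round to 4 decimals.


Project each component onto [-3, 1].
clip(8.8128) = 1.0, clip(2.49) = 1.0, clip(1.446) = 1.0, clip(9.8717) = 1.0
Projection = [1.0, 1.0, 1.0, 1.0]
Squared diffs: [61.0398, 2.2201, 0.1989, 78.7071]
Distance = sqrt(142.1659) = 11.9233


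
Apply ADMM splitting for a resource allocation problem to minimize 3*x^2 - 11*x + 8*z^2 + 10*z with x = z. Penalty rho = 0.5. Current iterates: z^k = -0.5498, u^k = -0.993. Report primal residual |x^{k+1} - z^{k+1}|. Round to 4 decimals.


ADMM iteration with rho = 0.5, z^k = -0.5498, u^k = -0.993
Step 1: x-update.
Minimize 3*x^2 - 11*x + (0.5/2)*(x + 0.5498 - 0.993)^2
FOC: (2*3 + 0.5)*x = 11 + 0.5*(-0.5498 + 0.993)
x^{k+1} = 1.7264
Step 2: z-update.
Minimize 8*z^2 + 10*z + (0.5/2)*(1.7264 - z - 0.993)^2
FOC: (2*8 + 0.5)*z = -10 + 0.5*(1.7264 - 0.993)
z^{k+1} = -0.5838
Step 3: u-update.
u^{k+1} = -0.993 + 1.7264 + 0.5838 = 1.3172
Step 4: Primal residual = |1.7264 + 0.5838| = 2.3102


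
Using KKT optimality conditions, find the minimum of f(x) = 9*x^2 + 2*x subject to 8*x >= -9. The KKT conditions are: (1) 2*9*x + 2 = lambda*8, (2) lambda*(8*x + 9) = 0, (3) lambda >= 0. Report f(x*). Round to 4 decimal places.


Step 1: Try lambda = 0 (constraint inactive).
Stationarity: 2*9*x + 2 = 0
x* = -2/(2*9) = -1/9 = -0.1111 (rounded; the exact value -1/9 is used below)
Check constraint: 8*-0.1111 = -0.8888 >= -9 -- satisfied.
Step 2: Compute optimal value.
f(x*) = 9*(-1/9)^2 + 2*(-1/9) = -0.1111


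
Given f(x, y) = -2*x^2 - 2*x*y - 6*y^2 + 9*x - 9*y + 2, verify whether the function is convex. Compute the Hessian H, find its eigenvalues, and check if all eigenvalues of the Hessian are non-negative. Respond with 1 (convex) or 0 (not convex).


The Hessian of f(x,y) = -2*x^2 - 2*x*y - 6*y^2 + 9*x - 9*y + 2 is:
H = [[-4, -2], [-2, -12]]
Trace = -4 - 12 = -16
Determinant = -4*-12 - (-2)^2 = 44
Discriminant = (-16)^2 - 4*44 = 80.0
Eigenvalues: lambda_1 = -12.4721, lambda_2 = -3.5279
The function is not convex.

0


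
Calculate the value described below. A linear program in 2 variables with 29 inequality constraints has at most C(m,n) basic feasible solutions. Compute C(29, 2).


Each vertex corresponds to some choice of n active constraints out of m, so the number of vertices is at most C(m, n) = m! / (n!(m-n)!).
m = 29, n = 2
Numerator: 29 * 28
Denominator: 2! = 2
C(29, 2) = 406


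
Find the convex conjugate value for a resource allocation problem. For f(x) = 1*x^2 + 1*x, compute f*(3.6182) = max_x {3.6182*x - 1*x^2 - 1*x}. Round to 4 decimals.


f*(y) = sup_x {y*x - a*x^2 - b*x} = sup_x {(y-b)*x - a*x^2}
FOC: (y - b) - 2a*x = 0 => x* = (y - b)/(2a)
x* = (3.6182 - 1)/(2*1) = 1.3091
f*(3.6182) = (y-b)^2/(4a) = (3.6182 - 1)^2/(4*1)
= 6.855/4 = 1.7137


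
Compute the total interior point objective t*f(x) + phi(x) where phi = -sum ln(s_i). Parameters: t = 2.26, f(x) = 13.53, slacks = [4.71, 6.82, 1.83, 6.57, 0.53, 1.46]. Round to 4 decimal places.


Step 1: Compute log-barrier.
ln values: [1.5497, 1.9199, 0.6043, 1.8825, -0.6349, 0.3784]
phi = -(1.5497 + 1.9199 + 0.6043 + 1.8825 - 0.6349 + 0.3784) = -5.6999
Step 2: Compute augmented objective.
t*f(x) = 2.26*13.53 = 30.5778
Total = 30.5778 - 5.6999 = 24.8779


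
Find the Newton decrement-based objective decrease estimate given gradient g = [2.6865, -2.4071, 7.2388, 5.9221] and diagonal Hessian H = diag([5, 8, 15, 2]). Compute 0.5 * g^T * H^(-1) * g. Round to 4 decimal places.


Step 1: H is diagonal, so H^(-1) * g = [0.5373, -0.3009, 0.4826, 2.9611].
Step 2: g^T H^(-1) g = sum_i g_i^2 / H_ii
  = (2.6865)^2/5 + (-2.4071)^2/8 + (7.2388)^2/15 + (5.9221)^2/2
  = 1.4435 + 0.7243 + 3.4933 + 17.5356 = 23.1967
Step 3: Objective decrease = 0.5 * g^T H^(-1) g = 11.5984


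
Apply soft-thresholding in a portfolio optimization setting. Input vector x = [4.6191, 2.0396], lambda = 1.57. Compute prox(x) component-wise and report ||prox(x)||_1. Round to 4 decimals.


Soft-thresholding with lambda = 1.57:
prox(4.6191) = sign(4.6191)*max(|4.6191| - 1.57, 0) = 3.0491
prox(2.0396) = sign(2.0396)*max(|2.0396| - 1.57, 0) = 0.4696
prox(x) = [3.0491, 0.4696]
||prox(x)||_1 = 3.0491 + 0.4696 = 3.5187


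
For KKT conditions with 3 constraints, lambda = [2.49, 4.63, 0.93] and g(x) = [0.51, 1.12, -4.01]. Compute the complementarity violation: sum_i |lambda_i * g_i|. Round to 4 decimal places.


KKT complementary slackness check:
lambda_1 * g_1 = 2.49 * 0.51 = 1.2699
lambda_2 * g_2 = 4.63 * 1.12 = 5.1856
lambda_3 * g_3 = 0.93 * -4.01 = -3.7293
Total violation = 1.2699 + 5.1856 + 3.7293 = 10.1848


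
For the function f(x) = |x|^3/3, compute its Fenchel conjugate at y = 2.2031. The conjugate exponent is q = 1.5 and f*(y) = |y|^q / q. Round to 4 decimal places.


The conjugate exponent q satisfies 1/p + 1/q = 1.
p = 3, so q = 3/(3 - 1) = 1.5
|y|^q = 2.2031^1.5 = 3.27
f*(2.2031) = 3.27 / 1.5 = 2.18


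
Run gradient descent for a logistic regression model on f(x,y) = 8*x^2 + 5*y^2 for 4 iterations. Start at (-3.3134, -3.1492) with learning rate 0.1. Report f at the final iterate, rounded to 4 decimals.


Gradient descent on f(x,y) = 8*x^2 + 5*y^2.
Starting point: (-3.3134, -3.1492), alpha = 0.1
Step 1: grad_x = 2*8*-3.3134 = -53.0144, grad_y = 2*5*-3.1492 = -31.492
  x_1 = -3.3134 - 0.1*-53.0144 = 1.988
  y_1 = -3.1492 - 0.1*-31.492 = 0.0
Step 2: grad_x = 2*8*1.988 = 31.8086, grad_y = 2*5*0.0 = 0.0
  x_2 = 1.988 - 0.1*31.8086 = -1.1928
  y_2 = 0.0 - 0.1*0.0 = 0.0
Step 3: grad_x = 2*8*-1.1928 = -19.0852, grad_y = 2*5*0.0 = 0.0
  x_3 = -1.1928 - 0.1*-19.0852 = 0.7157
  y_3 = 0.0 - 0.1*0.0 = 0.0
Step 4: grad_x = 2*8*0.7157 = 11.4511, grad_y = 2*5*0.0 = 0.0
  x_4 = 0.7157 - 0.1*11.4511 = -0.4294
  y_4 = 0.0 - 0.1*0.0 = 0.0
f(-0.4294, 0.0) = 8*(-0.4294)^2 + 5*0.0^2 = 1.4752


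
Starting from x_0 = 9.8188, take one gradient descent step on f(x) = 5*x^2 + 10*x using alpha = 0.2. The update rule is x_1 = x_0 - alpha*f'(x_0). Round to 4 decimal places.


We compute the gradient at x_0 and apply the update.
f'(x) = 10*x + 10
f'(9.8188) = 10*9.8188 + 10 = 108.188
x_1 = 9.8188 - 0.2*108.188 = -11.8188


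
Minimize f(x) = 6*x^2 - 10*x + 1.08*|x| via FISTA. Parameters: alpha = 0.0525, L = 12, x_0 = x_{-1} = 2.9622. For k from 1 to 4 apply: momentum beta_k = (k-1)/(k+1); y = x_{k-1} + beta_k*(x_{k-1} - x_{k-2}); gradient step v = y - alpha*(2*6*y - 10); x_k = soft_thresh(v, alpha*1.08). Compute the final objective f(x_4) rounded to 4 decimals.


FISTA on f(x) = 6*x^2 - 10*x + 1.08*|x|
L = 12, alpha = 0.0525
Iteration 1: beta = 0.0, y = 2.9622 + 0.0*(2.9622 - 2.9622) = 2.9622
  grad(y) = 25.5464, v = y - alpha*grad = 1.621
  prox(v) = soft_thresh(1.621, 0.0567) = 1.5643
Iteration 2: beta = 0.3333, y = 1.5643 + 0.3333*(1.5643 - 2.9622) = 1.0984
  grad(y) = 3.1802, v = y - alpha*grad = 0.9314
  prox(v) = soft_thresh(0.9314, 0.0567) = 0.8747
Iteration 3: beta = 0.5, y = 0.8747 + 0.5*(0.8747 - 1.5643) = 0.5299
  grad(y) = -3.6415, v = y - alpha*grad = 0.7211
  prox(v) = soft_thresh(0.7211, 0.0567) = 0.6644
Iteration 4: beta = 0.6, y = 0.6644 + 0.6*(0.6644 - 0.8747) = 0.5382
  grad(y) = -3.5422, v = y - alpha*grad = 0.7241
  prox(v) = soft_thresh(0.7241, 0.0567) = 0.6674
f(x_4) = 6*0.6674^2 - 10*0.6674 + 1.08*|0.6674| = -3.2807


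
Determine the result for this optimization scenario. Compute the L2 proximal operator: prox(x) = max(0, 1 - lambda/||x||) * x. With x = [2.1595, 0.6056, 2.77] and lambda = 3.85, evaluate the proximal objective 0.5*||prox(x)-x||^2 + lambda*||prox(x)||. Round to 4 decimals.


Step 1: Compute ||x||.
||x|| = 3.5641
Step 2: Compute scaling factor.
scale = max(0, 1 - 3.85/3.5641) = 0.0
Step 3: prox(x) = [0.0, 0.0, 0.0]
||prox(x)|| = 0.0
Step 4: Proximal objective.
0.5*||prox-x||^2 = 6.3515
lambda*||prox|| = 0.0
Total = 6.3515


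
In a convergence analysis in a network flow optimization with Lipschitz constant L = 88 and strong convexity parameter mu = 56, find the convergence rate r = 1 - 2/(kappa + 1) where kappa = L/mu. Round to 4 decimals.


Step 1: Compute the condition number.
kappa = L/mu = 88/56 = 1.5714
Step 2: Compute the convergence rate.
r = 1 - 2/(kappa + 1) = 1 - 2*mu/(L + mu) = (L - mu)/(L + mu) = 32/144 = 0.2222


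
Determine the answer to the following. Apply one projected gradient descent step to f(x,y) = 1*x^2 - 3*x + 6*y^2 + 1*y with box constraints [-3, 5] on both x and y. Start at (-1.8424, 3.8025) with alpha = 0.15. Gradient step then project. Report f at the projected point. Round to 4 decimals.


Step 1: Compute gradient at (-1.8424, 3.8025).
grad_x = 2*1*-1.8424 - 3 = -6.6848
grad_y = 2*6*3.8025 + 1 = 46.63
Step 2: Gradient step.
x_raw = -1.8424 - 0.15*-6.6848 = -0.8397
y_raw = 3.8025 - 0.15*46.63 = -3.192
Step 3: Project onto [-3, 5].
x_proj = clip(-0.8397) = -0.8397
y_proj = clip(-3.192) = -3.0
Step 4: Evaluate f.
f(-0.8397, -3.0) = 54.2241


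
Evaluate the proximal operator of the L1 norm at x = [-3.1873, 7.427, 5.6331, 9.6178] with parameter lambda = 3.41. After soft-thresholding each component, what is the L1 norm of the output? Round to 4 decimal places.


Soft-thresholding with lambda = 3.41:
prox(-3.1873) = sign(-3.1873)*max(|-3.1873| - 3.41, 0) = 0.0
prox(7.427) = sign(7.427)*max(|7.427| - 3.41, 0) = 4.017
prox(5.6331) = sign(5.6331)*max(|5.6331| - 3.41, 0) = 2.2231
prox(9.6178) = sign(9.6178)*max(|9.6178| - 3.41, 0) = 6.2078
prox(x) = [0.0, 4.017, 2.2231, 6.2078]
||prox(x)||_1 = 0.0 + 4.017 + 2.2231 + 6.2078 = 12.4479


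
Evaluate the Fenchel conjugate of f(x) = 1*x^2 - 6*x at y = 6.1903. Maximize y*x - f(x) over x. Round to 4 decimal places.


f*(y) = sup_x {y*x - a*x^2 - b*x} = sup_x {(y-b)*x - a*x^2}
FOC: (y - b) - 2a*x = 0 => x* = (y - b)/(2a)
x* = (6.1903 + 6)/(2*1) = 6.0952
f*(6.1903) = (y-b)^2/(4a) = (6.1903 + 6)^2/(4*1)
= 148.6034/4 = 37.1509


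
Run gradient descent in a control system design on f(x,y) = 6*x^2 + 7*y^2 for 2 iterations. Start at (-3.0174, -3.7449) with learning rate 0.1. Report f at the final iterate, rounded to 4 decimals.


Gradient descent on f(x,y) = 6*x^2 + 7*y^2.
Starting point: (-3.0174, -3.7449), alpha = 0.1
Step 1: grad_x = 2*6*-3.0174 = -36.2088, grad_y = 2*7*-3.7449 = -52.4286
  x_1 = -3.0174 - 0.1*-36.2088 = 0.6035
  y_1 = -3.7449 - 0.1*-52.4286 = 1.498
Step 2: grad_x = 2*6*0.6035 = 7.2418, grad_y = 2*7*1.498 = 20.9714
  x_2 = 0.6035 - 0.1*7.2418 = -0.1207
  y_2 = 1.498 - 0.1*20.9714 = -0.5992
f(-0.1207, -0.5992) = 6*(-0.1207)^2 + 7*(-0.5992)^2 = 2.6006


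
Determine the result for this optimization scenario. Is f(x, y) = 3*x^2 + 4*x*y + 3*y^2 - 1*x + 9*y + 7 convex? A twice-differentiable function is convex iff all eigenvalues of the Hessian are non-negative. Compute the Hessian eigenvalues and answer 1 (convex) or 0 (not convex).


The Hessian of f(x,y) = 3*x^2 + 4*x*y + 3*y^2 - 1*x + 9*y + 7 is:
H = [[6, 4], [4, 6]]
Trace = 6 + 6 = 12
Determinant = 6*6 - (4)^2 = 20
Discriminant = (12)^2 - 4*20 = 64.0
Eigenvalues: lambda_1 = 2.0, lambda_2 = 10.0
The function is convex.

1


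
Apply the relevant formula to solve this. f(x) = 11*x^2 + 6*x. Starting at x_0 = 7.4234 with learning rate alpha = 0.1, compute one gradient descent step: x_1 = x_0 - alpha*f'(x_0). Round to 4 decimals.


We compute the gradient at x_0 and apply the update.
f'(x) = 22*x + 6
f'(7.4234) = 22*7.4234 + 6 = 169.3148
x_1 = 7.4234 - 0.1*169.3148 = -9.5081


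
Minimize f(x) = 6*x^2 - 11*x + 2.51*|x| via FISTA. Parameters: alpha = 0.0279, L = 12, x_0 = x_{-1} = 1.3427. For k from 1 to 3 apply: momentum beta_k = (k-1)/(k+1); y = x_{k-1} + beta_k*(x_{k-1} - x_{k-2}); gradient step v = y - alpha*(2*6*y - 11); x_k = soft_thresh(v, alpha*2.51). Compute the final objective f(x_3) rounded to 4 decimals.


FISTA on f(x) = 6*x^2 - 11*x + 2.51*|x|
L = 12, alpha = 0.0279
Iteration 1: beta = 0.0, y = 1.3427 + 0.0*(1.3427 - 1.3427) = 1.3427
  grad(y) = 5.1124, v = y - alpha*grad = 1.2001
  prox(v) = soft_thresh(1.2001, 0.07) = 1.13
Iteration 2: beta = 0.3333, y = 1.13 + 0.3333*(1.13 - 1.3427) = 1.0591
  grad(y) = 1.7098, v = y - alpha*grad = 1.0114
  prox(v) = soft_thresh(1.0114, 0.07) = 0.9414
Iteration 3: beta = 0.5, y = 0.9414 + 0.5*(0.9414 - 1.13) = 0.8471
  grad(y) = -0.8347, v = y - alpha*grad = 0.8704
  prox(v) = soft_thresh(0.8704, 0.07) = 0.8004
f(x_3) = 6*0.8004^2 - 11*0.8004 + 2.51*|0.8004| = -2.9516


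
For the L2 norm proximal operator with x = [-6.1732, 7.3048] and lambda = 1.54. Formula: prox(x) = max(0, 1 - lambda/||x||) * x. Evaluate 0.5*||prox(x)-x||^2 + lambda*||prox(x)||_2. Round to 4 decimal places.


Step 1: Compute ||x||.
||x|| = 9.5639
Step 2: Compute scaling factor.
scale = max(0, 1 - 1.54/9.5639) = 0.839
Step 3: prox(x) = [-5.1792, 6.1286]
||prox(x)|| = 8.0239
Step 4: Proximal objective.
0.5*||prox-x||^2 = 1.1858
lambda*||prox|| = 12.3568
Total = 13.5426


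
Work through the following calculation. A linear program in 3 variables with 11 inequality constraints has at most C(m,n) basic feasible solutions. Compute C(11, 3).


Each vertex corresponds to some choice of n active constraints out of m, so the number of vertices is at most C(m, n) = m! / (n!(m-n)!).
m = 11, n = 3
Numerator: 11 * 10 * 9
Denominator: 3! = 6
C(11, 3) = 165


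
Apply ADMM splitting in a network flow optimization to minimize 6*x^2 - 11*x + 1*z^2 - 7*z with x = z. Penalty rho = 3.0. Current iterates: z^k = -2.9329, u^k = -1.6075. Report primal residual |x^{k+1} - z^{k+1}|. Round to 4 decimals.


ADMM iteration with rho = 3.0, z^k = -2.9329, u^k = -1.6075
Step 1: x-update.
Minimize 6*x^2 - 11*x + (3.0/2)*(x + 2.9329 - 1.6075)^2
FOC: (2*6 + 3.0)*x = 11 + 3.0*(-2.9329 + 1.6075)
x^{k+1} = 0.4683
Step 2: z-update.
Minimize 1*z^2 - 7*z + (3.0/2)*(0.4683 - z - 1.6075)^2
FOC: (2*1 + 3.0)*z = 7 + 3.0*(0.4683 - 1.6075)
z^{k+1} = 0.7165
Step 3: u-update.
u^{k+1} = -1.6075 + 0.4683 - 0.7165 = -1.8557
Step 4: Primal residual = |0.4683 - 0.7165| = 0.2482


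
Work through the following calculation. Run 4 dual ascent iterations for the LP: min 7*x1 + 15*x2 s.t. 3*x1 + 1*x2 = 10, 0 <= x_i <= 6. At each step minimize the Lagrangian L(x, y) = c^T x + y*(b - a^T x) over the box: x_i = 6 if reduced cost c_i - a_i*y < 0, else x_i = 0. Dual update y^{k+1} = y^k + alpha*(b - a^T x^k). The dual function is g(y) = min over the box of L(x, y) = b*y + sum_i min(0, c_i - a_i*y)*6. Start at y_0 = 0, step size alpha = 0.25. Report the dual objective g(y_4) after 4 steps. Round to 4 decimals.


Dual ascent for LP: min 7*x1 + 15*x2, 3*x1 + 1*x2 = 10, 0 <= x_i <= 6
Step 1: y^k = 0.0, reduced costs: (7.0, 15.0)
  x^k = (0.0, 0.0), subgradient = b - a^T x = 10.0
  y^{k+1} = 0.0 + 0.25*10.0 = 2.5
Step 2: y^k = 2.5, reduced costs: (-0.5, 12.5)
  x^k = (6.0, 0.0), subgradient = b - a^T x = -8.0
  y^{k+1} = 2.5 + 0.25*-8.0 = 0.5
Step 3: y^k = 0.5, reduced costs: (5.5, 14.5)
  x^k = (0.0, 0.0), subgradient = b - a^T x = 10.0
  y^{k+1} = 0.5 + 0.25*10.0 = 3.0
Step 4: y^k = 3.0, reduced costs: (-2.0, 12.0)
  x^k = (6.0, 0.0), subgradient = b - a^T x = -8.0
  y^{k+1} = 3.0 + 0.25*-8.0 = 1.0
Dual objective at y_4 = 1.0: reduced costs (4.0, 14.0), box minimizer x = (0.0, 0.0)
g(y_4) = b*y + (c1 - a1*y)*x1 + (c2 - a2*y)*x2 = 10*1.0 + 4.0*0.0 + 14.0*0.0 = 10.0 + 0.0 + 0.0 = 10.0


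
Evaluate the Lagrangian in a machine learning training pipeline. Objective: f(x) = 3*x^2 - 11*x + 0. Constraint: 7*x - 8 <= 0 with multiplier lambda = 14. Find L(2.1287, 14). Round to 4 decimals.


Step 1: Evaluate f(x).
f(2.1287) = 3*2.1287^2 - 11*2.1287 + 0 = -9.8216
Step 2: Evaluate g(x).
g(2.1287) = 7*2.1287 - 8 = 6.9009
Step 3: Compute Lagrangian.
L = -9.8216 + 14*6.9009 = 86.791


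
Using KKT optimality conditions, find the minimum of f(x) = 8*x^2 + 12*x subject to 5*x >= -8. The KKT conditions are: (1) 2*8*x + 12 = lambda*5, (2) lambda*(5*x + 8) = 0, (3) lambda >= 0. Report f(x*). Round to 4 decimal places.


Step 1: Try lambda = 0 (constraint inactive).
Stationarity: 2*8*x + 12 = 0
x* = -12/(2*8) = -0.75
Check constraint: 5*-0.75 = -3.75 >= -8 -- satisfied.
Step 2: Compute optimal value.
f(x*) = 8*(-0.75)^2 + 12*(-0.75) = -4.5


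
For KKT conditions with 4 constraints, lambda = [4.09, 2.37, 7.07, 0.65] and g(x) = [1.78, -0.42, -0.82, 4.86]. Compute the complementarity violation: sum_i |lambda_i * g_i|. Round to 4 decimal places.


KKT complementary slackness check:
lambda_1 * g_1 = 4.09 * 1.78 = 7.2802
lambda_2 * g_2 = 2.37 * -0.42 = -0.9954
lambda_3 * g_3 = 7.07 * -0.82 = -5.7974
lambda_4 * g_4 = 0.65 * 4.86 = 3.159
Total violation = 7.2802 + 0.9954 + 5.7974 + 3.159 = 17.232


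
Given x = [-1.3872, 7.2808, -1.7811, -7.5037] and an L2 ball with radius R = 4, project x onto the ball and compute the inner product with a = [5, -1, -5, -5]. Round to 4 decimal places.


Step 1: Compute ||x|| (intermediates to 6 decimals).
||x|| = sqrt((-1.3872)^2 + 7.2808^2 + (-1.7811)^2 + (-7.5037)^2) = 10.696364
Step 2: Project.
Since ||x|| > R, scale = R/||x|| = 4/10.696364 = 0.373959, proj(x) = scale * x
proj(x) = [-0.518756, 2.722721, -0.666058, -2.806076]
Step 3: Dot product.
a^T * proj(x) = 5*(-0.518756) - 1*2.722721 - 5*(-0.666058) - 5*(-2.806076) = 12.0442


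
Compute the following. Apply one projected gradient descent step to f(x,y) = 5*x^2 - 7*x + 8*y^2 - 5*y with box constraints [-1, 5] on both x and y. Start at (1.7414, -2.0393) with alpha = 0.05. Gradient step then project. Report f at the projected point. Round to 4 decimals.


Step 1: Compute gradient at (1.7414, -2.0393).
grad_x = 2*5*1.7414 - 7 = 10.414
grad_y = 2*8*-2.0393 - 5 = -37.6288
Step 2: Gradient step.
x_raw = 1.7414 - 0.05*10.414 = 1.2207
y_raw = -2.0393 - 0.05*-37.6288 = -0.1579
Step 3: Project onto [-1, 5].
x_proj = clip(1.2207) = 1.2207
y_proj = clip(-0.1579) = -0.1579
Step 4: Evaluate f.
f(1.2207, -0.1579) = -0.1057


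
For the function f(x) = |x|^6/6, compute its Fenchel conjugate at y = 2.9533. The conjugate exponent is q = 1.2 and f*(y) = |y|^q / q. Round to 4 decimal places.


The conjugate exponent q satisfies 1/p + 1/q = 1.
p = 6, so q = 6/(6 - 1) = 1.2
|y|^q = 2.9533^1.2 = 3.6675
f*(2.9533) = 3.6675 / 1.2 = 3.0562


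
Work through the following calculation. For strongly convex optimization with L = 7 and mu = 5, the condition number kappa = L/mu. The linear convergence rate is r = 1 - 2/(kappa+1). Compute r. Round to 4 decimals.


Step 1: Compute the condition number.
kappa = L/mu = 7/5 = 1.4
Step 2: Compute the convergence rate.
r = 1 - 2/(kappa + 1) = 1 - 2*mu/(L + mu) = (L - mu)/(L + mu) = 2/12 = 0.1667


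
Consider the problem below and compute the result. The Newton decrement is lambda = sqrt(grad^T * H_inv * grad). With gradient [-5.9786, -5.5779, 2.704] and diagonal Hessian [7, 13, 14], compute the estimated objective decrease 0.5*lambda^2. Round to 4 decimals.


Step 1: H is diagonal, so H^(-1) * g = [-0.8541, -0.4291, 0.1931].
Step 2: g^T H^(-1) g = sum_i g_i^2 / H_ii
  = (-5.9786)^2/7 + (-5.5779)^2/13 + (2.704)^2/14
  = 5.1062 + 2.3933 + 0.5223 = 8.0218
Step 3: Objective decrease = 0.5 * g^T H^(-1) g = 4.0109


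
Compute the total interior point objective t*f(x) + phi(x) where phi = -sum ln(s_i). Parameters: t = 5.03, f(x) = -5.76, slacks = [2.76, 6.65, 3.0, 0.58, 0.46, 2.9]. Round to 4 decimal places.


Step 1: Compute log-barrier.
ln values: [1.0152, 1.8946, 1.0986, -0.5447, -0.7765, 1.0647]
phi = -(1.0152 + 1.8946 + 1.0986 - 0.5447 - 0.7765 + 1.0647) = -3.7519
Step 2: Compute augmented objective.
t*f(x) = 5.03*-5.76 = -28.9728
Total = -28.9728 - 3.7519 = -32.7247


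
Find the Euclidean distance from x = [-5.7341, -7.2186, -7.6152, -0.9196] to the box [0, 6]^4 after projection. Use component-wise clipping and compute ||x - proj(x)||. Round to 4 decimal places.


Project each component onto [0, 6].
clip(-5.7341) = 0.0, clip(-7.2186) = 0.0, clip(-7.6152) = 0.0, clip(-0.9196) = 0.0
Projection = [0.0, 0.0, 0.0, 0.0]
Squared diffs: [32.8799, 52.1082, 57.9913, 0.8457]
Distance = sqrt(143.8251) = 11.9927


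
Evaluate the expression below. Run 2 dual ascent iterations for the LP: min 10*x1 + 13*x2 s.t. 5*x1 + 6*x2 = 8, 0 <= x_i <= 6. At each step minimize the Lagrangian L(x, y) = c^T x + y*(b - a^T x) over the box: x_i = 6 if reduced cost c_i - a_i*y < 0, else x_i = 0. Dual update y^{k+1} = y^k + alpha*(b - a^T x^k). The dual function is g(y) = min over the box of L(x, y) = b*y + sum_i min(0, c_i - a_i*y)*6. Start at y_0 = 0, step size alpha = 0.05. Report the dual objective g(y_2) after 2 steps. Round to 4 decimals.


Dual ascent for LP: min 10*x1 + 13*x2, 5*x1 + 6*x2 = 8, 0 <= x_i <= 6
Step 1: y^k = 0.0, reduced costs: (10.0, 13.0)
  x^k = (0.0, 0.0), subgradient = b - a^T x = 8.0
  y^{k+1} = 0.0 + 0.05*8.0 = 0.4
Step 2: y^k = 0.4, reduced costs: (8.0, 10.6)
  x^k = (0.0, 0.0), subgradient = b - a^T x = 8.0
  y^{k+1} = 0.4 + 0.05*8.0 = 0.8
Dual objective at y_2 = 0.8: reduced costs (6.0, 8.2), box minimizer x = (0.0, 0.0)
g(y_2) = b*y + (c1 - a1*y)*x1 + (c2 - a2*y)*x2 = 8*0.8 + 6.0*0.0 + 8.2*0.0 = 6.4 + 0.0 + 0.0 = 6.4


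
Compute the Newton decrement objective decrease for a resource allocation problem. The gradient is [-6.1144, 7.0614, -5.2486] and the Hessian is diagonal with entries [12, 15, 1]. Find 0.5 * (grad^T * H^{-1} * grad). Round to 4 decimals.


Step 1: H is diagonal, so H^(-1) * g = [-0.5095, 0.4708, -5.2486].
Step 2: g^T H^(-1) g = sum_i g_i^2 / H_ii
  = (-6.1144)^2/12 + (7.0614)^2/15 + (-5.2486)^2/1
  = 3.1155 + 3.3242 + 27.5478 = 33.9875
Step 3: Objective decrease = 0.5 * g^T H^(-1) g = 16.9938


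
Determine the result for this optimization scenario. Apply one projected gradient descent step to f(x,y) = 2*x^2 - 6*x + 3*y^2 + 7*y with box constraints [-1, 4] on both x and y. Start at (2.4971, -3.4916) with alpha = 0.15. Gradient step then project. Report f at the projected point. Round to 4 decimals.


Step 1: Compute gradient at (2.4971, -3.4916).
grad_x = 2*2*2.4971 - 6 = 3.9884
grad_y = 2*3*-3.4916 + 7 = -13.9496
Step 2: Gradient step.
x_raw = 2.4971 - 0.15*3.9884 = 1.8988
y_raw = -3.4916 - 0.15*-13.9496 = -1.3992
Step 3: Project onto [-1, 4].
x_proj = clip(1.8988) = 1.8988
y_proj = clip(-1.3992) = -1.0
Step 4: Evaluate f.
f(1.8988, -1.0) = -8.1819


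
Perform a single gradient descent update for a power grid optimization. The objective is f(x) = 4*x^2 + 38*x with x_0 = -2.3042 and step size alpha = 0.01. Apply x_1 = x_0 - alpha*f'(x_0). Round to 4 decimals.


We compute the gradient at x_0 and apply the update.
f'(x) = 8*x + 38
f'(-2.3042) = 8*-2.3042 + 38 = 19.5664
x_1 = -2.3042 - 0.01*19.5664 = -2.4999


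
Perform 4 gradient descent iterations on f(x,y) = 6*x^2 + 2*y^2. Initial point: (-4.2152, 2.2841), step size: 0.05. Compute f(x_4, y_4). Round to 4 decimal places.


Gradient descent on f(x,y) = 6*x^2 + 2*y^2.
Starting point: (-4.2152, 2.2841), alpha = 0.05
Step 1: grad_x = 2*6*-4.2152 = -50.5824, grad_y = 2*2*2.2841 = 9.1364
  x_1 = -4.2152 - 0.05*-50.5824 = -1.6861
  y_1 = 2.2841 - 0.05*9.1364 = 1.8273
Step 2: grad_x = 2*6*-1.6861 = -20.233, grad_y = 2*2*1.8273 = 7.3091
  x_2 = -1.6861 - 0.05*-20.233 = -0.6744
  y_2 = 1.8273 - 0.05*7.3091 = 1.4618
Step 3: grad_x = 2*6*-0.6744 = -8.0932, grad_y = 2*2*1.4618 = 5.8473
  x_3 = -0.6744 - 0.05*-8.0932 = -0.2698
  y_3 = 1.4618 - 0.05*5.8473 = 1.1695
Step 4: grad_x = 2*6*-0.2698 = -3.2373, grad_y = 2*2*1.1695 = 4.6778
  x_4 = -0.2698 - 0.05*-3.2373 = -0.1079
  y_4 = 1.1695 - 0.05*4.6778 = 0.9356
f(-0.1079, 0.9356) = 6*(-0.1079)^2 + 2*0.9356^2 = 1.8204


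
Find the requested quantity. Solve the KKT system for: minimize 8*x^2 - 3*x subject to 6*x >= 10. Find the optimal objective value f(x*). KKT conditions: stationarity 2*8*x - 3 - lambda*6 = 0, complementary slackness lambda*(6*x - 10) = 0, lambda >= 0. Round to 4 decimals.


Step 1: Try lambda = 0 (constraint inactive).
x_unc = 3/(2*8) = 0.1875
Check: 6*0.1875 = 1.125 < 10 -- violated!
Step 2: Constraint must be active: 6*x = 10
x* = 10/6 = 5/3 = 1.6667 (rounded; the exact value 5/3 is used below)
lambda = (2*8*(5/3) - 3)/6 = 3.9444
Step 3: Compute optimal value.
f(x*) = 8*(5/3)^2 - 3*(5/3) = 17.2222


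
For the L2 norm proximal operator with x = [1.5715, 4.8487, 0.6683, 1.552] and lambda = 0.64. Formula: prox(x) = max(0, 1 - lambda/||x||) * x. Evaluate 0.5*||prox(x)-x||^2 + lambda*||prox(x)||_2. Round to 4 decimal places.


Step 1: Compute ||x||.
||x|| = 5.3698
Step 2: Compute scaling factor.
scale = max(0, 1 - 0.64/5.3698) = 0.8808
Step 3: prox(x) = [1.3842, 4.2708, 0.5886, 1.367]
||prox(x)|| = 4.7298
Step 4: Proximal objective.
0.5*||prox-x||^2 = 0.2048
lambda*||prox|| = 3.0271
Total = 3.2319


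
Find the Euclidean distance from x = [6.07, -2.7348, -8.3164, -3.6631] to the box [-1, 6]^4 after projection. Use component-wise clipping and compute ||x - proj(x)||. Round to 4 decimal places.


Project each component onto [-1, 6].
clip(6.07) = 6.0, clip(-2.7348) = -1.0, clip(-8.3164) = -1.0, clip(-3.6631) = -1.0
Projection = [6.0, -1.0, -1.0, -1.0]
Squared diffs: [0.0049, 3.0095, 53.5297, 7.0921]
Distance = sqrt(63.6362) = 7.9772


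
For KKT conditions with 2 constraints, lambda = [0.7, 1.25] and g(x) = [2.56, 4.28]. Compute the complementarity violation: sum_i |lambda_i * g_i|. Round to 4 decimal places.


KKT complementary slackness check:
lambda_1 * g_1 = 0.7 * 2.56 = 1.792
lambda_2 * g_2 = 1.25 * 4.28 = 5.35
Total violation = 1.792 + 5.35 = 7.142


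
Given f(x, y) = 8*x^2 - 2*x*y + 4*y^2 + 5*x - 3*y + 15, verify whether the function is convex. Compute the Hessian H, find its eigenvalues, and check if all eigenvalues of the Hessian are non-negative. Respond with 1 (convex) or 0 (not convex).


The Hessian of f(x,y) = 8*x^2 - 2*x*y + 4*y^2 + 5*x - 3*y + 15 is:
H = [[16, -2], [-2, 8]]
Trace = 16 + 8 = 24
Determinant = 16*8 - (-2)^2 = 124
Discriminant = (24)^2 - 4*124 = 80.0
Eigenvalues: lambda_1 = 7.5279, lambda_2 = 16.4721
The function is convex.

1


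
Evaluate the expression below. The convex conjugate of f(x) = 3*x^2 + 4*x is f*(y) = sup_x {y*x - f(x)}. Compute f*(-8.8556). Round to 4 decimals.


f*(y) = sup_x {y*x - a*x^2 - b*x} = sup_x {(y-b)*x - a*x^2}
FOC: (y - b) - 2a*x = 0 => x* = (y - b)/(2a)
x* = (-8.8556 - 4)/(2*3) = -2.1426
f*(-8.8556) = (y-b)^2/(4a) = (-8.8556 - 4)^2/(4*3)
= 165.2665/12 = 13.7722


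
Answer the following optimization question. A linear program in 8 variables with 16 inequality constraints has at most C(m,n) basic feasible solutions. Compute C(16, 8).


Each vertex corresponds to some choice of n active constraints out of m, so the number of vertices is at most C(m, n) = m! / (n!(m-n)!).
m = 16, n = 8
Numerator: 16 * 15 * 14 * 13 * 12 * 11 * 10 * 9
Denominator: 8! = 40320
C(16, 8) = 12870
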